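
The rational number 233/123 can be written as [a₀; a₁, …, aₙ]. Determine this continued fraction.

⌊233/123⌋ = 1, remainder 110
⌊123/110⌋ = 1, remainder 13
⌊110/13⌋ = 8, remainder 6
⌊13/6⌋ = 2, remainder 1
⌊6/1⌋ = 6, remainder 0

[1; 1, 8, 2, 6]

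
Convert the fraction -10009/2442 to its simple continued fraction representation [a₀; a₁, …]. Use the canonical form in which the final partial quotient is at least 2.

Repeatedly divide and take the remainder:
-10009 ÷ 2442 → quotient -5, remainder 2201
2442 ÷ 2201 → quotient 1, remainder 241
2201 ÷ 241 → quotient 9, remainder 32
241 ÷ 32 → quotient 7, remainder 17
32 ÷ 17 → quotient 1, remainder 15
17 ÷ 15 → quotient 1, remainder 2
15 ÷ 2 → quotient 7, remainder 1
2 ÷ 1 → quotient 2, remainder 0

[-5; 1, 9, 7, 1, 1, 7, 2]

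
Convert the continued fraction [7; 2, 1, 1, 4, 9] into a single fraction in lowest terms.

a_0 = 7: 7/1
a_1 = 2: 15/2
a_2 = 1: 22/3
a_3 = 1: 37/5
a_4 = 4: 170/23
a_5 = 9: 1567/212

1567/212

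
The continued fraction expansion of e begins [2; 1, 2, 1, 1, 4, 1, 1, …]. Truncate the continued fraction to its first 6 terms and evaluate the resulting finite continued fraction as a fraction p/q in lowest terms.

87/32

a_0 = 2: 2/1
a_1 = 1: 3/1
a_2 = 2: 8/3
a_3 = 1: 11/4
a_4 = 1: 19/7
a_5 = 4: 87/32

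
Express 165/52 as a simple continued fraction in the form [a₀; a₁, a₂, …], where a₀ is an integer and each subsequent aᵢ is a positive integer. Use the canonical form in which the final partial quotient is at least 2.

Repeatedly divide and take the remainder:
⌊165/52⌋ = 3, remainder 9
⌊52/9⌋ = 5, remainder 7
⌊9/7⌋ = 1, remainder 2
⌊7/2⌋ = 3, remainder 1
⌊2/1⌋ = 2, remainder 0

[3; 5, 1, 3, 2]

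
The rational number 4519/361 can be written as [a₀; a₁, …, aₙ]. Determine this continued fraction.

⌊4519/361⌋ = 12, remainder 187
⌊361/187⌋ = 1, remainder 174
⌊187/174⌋ = 1, remainder 13
⌊174/13⌋ = 13, remainder 5
⌊13/5⌋ = 2, remainder 3
⌊5/3⌋ = 1, remainder 2
⌊3/2⌋ = 1, remainder 1
⌊2/1⌋ = 2, remainder 0

[12; 1, 1, 13, 2, 1, 1, 2]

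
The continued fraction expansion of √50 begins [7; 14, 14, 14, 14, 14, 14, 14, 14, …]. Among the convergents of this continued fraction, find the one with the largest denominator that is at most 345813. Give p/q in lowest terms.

List convergents until the denominator exceeds the bound:
a_0 = 7: 7/1  (≤ bound)
a_1 = 14: 99/14  (≤ bound)
a_2 = 14: 1393/197  (≤ bound)
a_3 = 14: 19601/2772  (≤ bound)
a_4 = 14: 275807/39005  (≤ bound)
a_5 = 14: 3880899/548842  (> 345813, stop)

275807/39005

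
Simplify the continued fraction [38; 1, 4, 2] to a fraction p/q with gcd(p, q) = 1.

Starting at the tail and folding back:
Start with 2.
4 + 1/(2/1) = 4 + 1/2 = 9/2
1 + 1/(9/2) = 1 + 2/9 = 11/9
38 + 1/(11/9) = 38 + 9/11 = 427/11

427/11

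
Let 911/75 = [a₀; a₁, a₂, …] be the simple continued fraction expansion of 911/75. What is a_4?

2

911 ÷ 75 → quotient 12, remainder 11
75 ÷ 11 → quotient 6, remainder 9
11 ÷ 9 → quotient 1, remainder 2
9 ÷ 2 → quotient 4, remainder 1
2 ÷ 1 → quotient 2, remainder 0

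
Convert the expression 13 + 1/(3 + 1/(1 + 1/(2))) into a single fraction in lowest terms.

a_0 = 13: 13/1
a_1 = 3: 40/3
a_2 = 1: 53/4
a_3 = 2: 146/11

146/11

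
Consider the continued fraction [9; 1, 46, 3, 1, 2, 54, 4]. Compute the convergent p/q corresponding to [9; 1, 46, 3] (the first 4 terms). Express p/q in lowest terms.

Starting at the tail and folding back:
Start with 3.
46 + 1/(3/1) = 46 + 1/3 = 139/3
1 + 1/(139/3) = 1 + 3/139 = 142/139
9 + 1/(142/139) = 9 + 139/142 = 1417/142

1417/142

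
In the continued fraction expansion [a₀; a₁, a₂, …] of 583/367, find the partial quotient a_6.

2

Repeatedly divide and take the remainder:
⌊583/367⌋ = 1, remainder 216
⌊367/216⌋ = 1, remainder 151
⌊216/151⌋ = 1, remainder 65
⌊151/65⌋ = 2, remainder 21
⌊65/21⌋ = 3, remainder 2
⌊21/2⌋ = 10, remainder 1
⌊2/1⌋ = 2, remainder 0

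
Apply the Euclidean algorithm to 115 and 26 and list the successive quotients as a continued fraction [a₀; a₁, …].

[4; 2, 2, 1, 3]

Apply division with remainder until the remainder is 0:
115 ÷ 26 → quotient 4, remainder 11
26 ÷ 11 → quotient 2, remainder 4
11 ÷ 4 → quotient 2, remainder 3
4 ÷ 3 → quotient 1, remainder 1
3 ÷ 1 → quotient 3, remainder 0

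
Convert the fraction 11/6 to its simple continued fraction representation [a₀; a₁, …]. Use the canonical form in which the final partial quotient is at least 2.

11 = 1·6 + 5, so a_0 = 1
6 = 1·5 + 1, so a_1 = 1
5 = 5·1 + 0, so a_2 = 5

[1; 1, 5]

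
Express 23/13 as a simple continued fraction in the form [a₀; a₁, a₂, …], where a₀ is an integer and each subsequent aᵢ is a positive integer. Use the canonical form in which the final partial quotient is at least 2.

Repeatedly divide and take the remainder:
⌊23/13⌋ = 1, remainder 10
⌊13/10⌋ = 1, remainder 3
⌊10/3⌋ = 3, remainder 1
⌊3/1⌋ = 3, remainder 0

[1; 1, 3, 3]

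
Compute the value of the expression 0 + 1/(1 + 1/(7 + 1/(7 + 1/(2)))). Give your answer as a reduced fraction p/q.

107/122

a_0 = 0: 0/1
a_1 = 1: 1/1
a_2 = 7: 7/8
a_3 = 7: 50/57
a_4 = 2: 107/122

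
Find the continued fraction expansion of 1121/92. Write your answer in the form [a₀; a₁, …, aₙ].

[12; 5, 2, 2, 3]

Repeatedly divide and take the remainder:
1121 ÷ 92 → quotient 12, remainder 17
92 ÷ 17 → quotient 5, remainder 7
17 ÷ 7 → quotient 2, remainder 3
7 ÷ 3 → quotient 2, remainder 1
3 ÷ 1 → quotient 3, remainder 0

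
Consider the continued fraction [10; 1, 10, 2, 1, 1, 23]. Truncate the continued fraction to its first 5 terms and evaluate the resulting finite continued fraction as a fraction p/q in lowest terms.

371/34

a_0 = 10: 10/1
a_1 = 1: 11/1
a_2 = 10: 120/11
a_3 = 2: 251/23
a_4 = 1: 371/34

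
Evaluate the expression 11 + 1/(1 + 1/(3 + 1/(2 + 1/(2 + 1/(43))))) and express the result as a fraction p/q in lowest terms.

Compute successive convergents:
a_0 = 11: 11/1
a_1 = 1: 12/1
a_2 = 3: 47/4
a_3 = 2: 106/9
a_4 = 2: 259/22
a_5 = 43: 11243/955

11243/955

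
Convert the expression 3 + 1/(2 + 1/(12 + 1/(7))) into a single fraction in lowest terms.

616/177

a_0 = 3: 3/1
a_1 = 2: 7/2
a_2 = 12: 87/25
a_3 = 7: 616/177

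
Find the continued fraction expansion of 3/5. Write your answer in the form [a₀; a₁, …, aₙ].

⌊3/5⌋ = 0, remainder 3
⌊5/3⌋ = 1, remainder 2
⌊3/2⌋ = 1, remainder 1
⌊2/1⌋ = 2, remainder 0

[0; 1, 1, 2]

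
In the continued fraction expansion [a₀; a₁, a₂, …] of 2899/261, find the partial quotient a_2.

Repeatedly divide and take the remainder:
2899 ÷ 261 → quotient 11, remainder 28
261 ÷ 28 → quotient 9, remainder 9
28 ÷ 9 → quotient 3, remainder 1

3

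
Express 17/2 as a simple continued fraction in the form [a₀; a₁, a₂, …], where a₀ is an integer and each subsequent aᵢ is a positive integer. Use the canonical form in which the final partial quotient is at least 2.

17 ÷ 2 → quotient 8, remainder 1
2 ÷ 1 → quotient 2, remainder 0

[8; 2]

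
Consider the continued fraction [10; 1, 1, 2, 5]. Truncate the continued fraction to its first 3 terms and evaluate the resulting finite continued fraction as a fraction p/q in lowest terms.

21/2

Start with 1.
1 + 1/(1/1) = 1 + 1/1 = 2/1
10 + 1/(2/1) = 10 + 1/2 = 21/2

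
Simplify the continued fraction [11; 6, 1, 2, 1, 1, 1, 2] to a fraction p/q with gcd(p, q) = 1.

Start with 2.
1 + 1/(2/1) = 1 + 1/2 = 3/2
1 + 1/(3/2) = 1 + 2/3 = 5/3
1 + 1/(5/3) = 1 + 3/5 = 8/5
2 + 1/(8/5) = 2 + 5/8 = 21/8
1 + 1/(21/8) = 1 + 8/21 = 29/21
6 + 1/(29/21) = 6 + 21/29 = 195/29
11 + 1/(195/29) = 11 + 29/195 = 2174/195

2174/195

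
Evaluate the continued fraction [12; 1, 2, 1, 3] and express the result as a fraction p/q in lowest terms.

191/15

Starting at the tail and folding back:
Start with 3.
1 + 1/(3/1) = 1 + 1/3 = 4/3
2 + 1/(4/3) = 2 + 3/4 = 11/4
1 + 1/(11/4) = 1 + 4/11 = 15/11
12 + 1/(15/11) = 12 + 11/15 = 191/15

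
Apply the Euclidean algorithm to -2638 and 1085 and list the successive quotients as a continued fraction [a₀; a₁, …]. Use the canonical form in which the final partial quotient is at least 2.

[-3; 1, 1, 3, 7, 10, 2]

⌊-2638/1085⌋ = -3, remainder 617
⌊1085/617⌋ = 1, remainder 468
⌊617/468⌋ = 1, remainder 149
⌊468/149⌋ = 3, remainder 21
⌊149/21⌋ = 7, remainder 2
⌊21/2⌋ = 10, remainder 1
⌊2/1⌋ = 2, remainder 0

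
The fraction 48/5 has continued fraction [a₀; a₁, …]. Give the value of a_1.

1

Repeatedly divide and take the remainder:
48 ÷ 5 → quotient 9, remainder 3
5 ÷ 3 → quotient 1, remainder 2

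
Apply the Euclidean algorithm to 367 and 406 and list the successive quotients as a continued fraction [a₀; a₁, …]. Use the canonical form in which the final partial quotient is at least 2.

⌊367/406⌋ = 0, remainder 367
⌊406/367⌋ = 1, remainder 39
⌊367/39⌋ = 9, remainder 16
⌊39/16⌋ = 2, remainder 7
⌊16/7⌋ = 2, remainder 2
⌊7/2⌋ = 3, remainder 1
⌊2/1⌋ = 2, remainder 0

[0; 1, 9, 2, 2, 3, 2]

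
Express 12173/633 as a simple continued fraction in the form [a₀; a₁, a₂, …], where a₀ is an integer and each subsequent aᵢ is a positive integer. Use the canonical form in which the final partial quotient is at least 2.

[19; 4, 2, 1, 48]

12173 ÷ 633 → quotient 19, remainder 146
633 ÷ 146 → quotient 4, remainder 49
146 ÷ 49 → quotient 2, remainder 48
49 ÷ 48 → quotient 1, remainder 1
48 ÷ 1 → quotient 48, remainder 0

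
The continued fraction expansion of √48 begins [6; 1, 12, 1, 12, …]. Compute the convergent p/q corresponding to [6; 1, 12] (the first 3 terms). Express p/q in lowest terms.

90/13

a_0 = 6: 6/1
a_1 = 1: 7/1
a_2 = 12: 90/13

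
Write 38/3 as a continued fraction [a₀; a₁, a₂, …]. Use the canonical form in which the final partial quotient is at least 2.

⌊38/3⌋ = 12, remainder 2
⌊3/2⌋ = 1, remainder 1
⌊2/1⌋ = 2, remainder 0

[12; 1, 2]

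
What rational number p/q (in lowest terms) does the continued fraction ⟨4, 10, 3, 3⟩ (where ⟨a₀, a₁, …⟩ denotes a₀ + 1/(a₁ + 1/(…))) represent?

Start with 3.
3 + 1/(3/1) = 3 + 1/3 = 10/3
10 + 1/(10/3) = 10 + 3/10 = 103/10
4 + 1/(103/10) = 4 + 10/103 = 422/103

422/103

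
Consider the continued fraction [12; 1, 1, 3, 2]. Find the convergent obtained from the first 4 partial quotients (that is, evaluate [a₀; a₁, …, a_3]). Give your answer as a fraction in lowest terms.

88/7

a_0 = 12: 12/1
a_1 = 1: 13/1
a_2 = 1: 25/2
a_3 = 3: 88/7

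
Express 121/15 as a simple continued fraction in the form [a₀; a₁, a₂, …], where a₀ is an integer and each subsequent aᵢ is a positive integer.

[8; 15]

121 = 8·15 + 1, so a_0 = 8
15 = 15·1 + 0, so a_1 = 15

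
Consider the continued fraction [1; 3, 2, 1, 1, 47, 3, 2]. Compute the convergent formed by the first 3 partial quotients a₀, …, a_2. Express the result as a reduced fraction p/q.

9/7

a_0 = 1: 1/1
a_1 = 3: 4/3
a_2 = 2: 9/7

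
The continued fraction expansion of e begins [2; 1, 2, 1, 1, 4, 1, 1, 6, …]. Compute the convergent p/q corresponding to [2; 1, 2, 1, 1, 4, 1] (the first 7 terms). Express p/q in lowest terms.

106/39

a_0 = 2: 2/1
a_1 = 1: 3/1
a_2 = 2: 8/3
a_3 = 1: 11/4
a_4 = 1: 19/7
a_5 = 4: 87/32
a_6 = 1: 106/39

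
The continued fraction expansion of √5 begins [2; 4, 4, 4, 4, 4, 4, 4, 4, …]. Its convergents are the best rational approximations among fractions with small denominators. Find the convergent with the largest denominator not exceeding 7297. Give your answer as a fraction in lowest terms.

List convergents until the denominator exceeds the bound:
a_0 = 2: 2/1  (≤ bound)
a_1 = 4: 9/4  (≤ bound)
a_2 = 4: 38/17  (≤ bound)
a_3 = 4: 161/72  (≤ bound)
a_4 = 4: 682/305  (≤ bound)
a_5 = 4: 2889/1292  (≤ bound)
a_6 = 4: 12238/5473  (≤ bound)
a_7 = 4: 51841/23184  (> 7297, stop)

12238/5473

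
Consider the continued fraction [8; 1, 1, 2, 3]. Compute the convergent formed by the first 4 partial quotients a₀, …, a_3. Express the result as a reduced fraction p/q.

43/5

Build up convergents one term at a time:
a_0 = 8: 8/1
a_1 = 1: 9/1
a_2 = 1: 17/2
a_3 = 2: 43/5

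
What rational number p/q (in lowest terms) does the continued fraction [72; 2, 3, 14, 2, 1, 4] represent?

Collapse the nested fraction from the inside out:
Start with 4.
1 + 1/(4/1) = 1 + 1/4 = 5/4
2 + 1/(5/4) = 2 + 4/5 = 14/5
14 + 1/(14/5) = 14 + 5/14 = 201/14
3 + 1/(201/14) = 3 + 14/201 = 617/201
2 + 1/(617/201) = 2 + 201/617 = 1435/617
72 + 1/(1435/617) = 72 + 617/1435 = 103937/1435

103937/1435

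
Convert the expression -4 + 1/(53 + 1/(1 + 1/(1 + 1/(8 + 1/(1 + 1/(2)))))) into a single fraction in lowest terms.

-11721/2944

Build up convergents one term at a time:
a_0 = -4: -4/1
a_1 = 53: -211/53
a_2 = 1: -215/54
a_3 = 1: -426/107
a_4 = 8: -3623/910
a_5 = 1: -4049/1017
a_6 = 2: -11721/2944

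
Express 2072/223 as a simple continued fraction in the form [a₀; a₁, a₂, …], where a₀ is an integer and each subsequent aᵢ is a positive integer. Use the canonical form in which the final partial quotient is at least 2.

[9; 3, 2, 3, 9]

Run the Euclidean algorithm, recording each quotient:
2072 = 9·223 + 65, so a_0 = 9
223 = 3·65 + 28, so a_1 = 3
65 = 2·28 + 9, so a_2 = 2
28 = 3·9 + 1, so a_3 = 3
9 = 9·1 + 0, so a_4 = 9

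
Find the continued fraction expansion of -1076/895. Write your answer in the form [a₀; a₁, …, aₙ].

Run the Euclidean algorithm, recording each quotient:
-1076 ÷ 895 → quotient -2, remainder 714
895 ÷ 714 → quotient 1, remainder 181
714 ÷ 181 → quotient 3, remainder 171
181 ÷ 171 → quotient 1, remainder 10
171 ÷ 10 → quotient 17, remainder 1
10 ÷ 1 → quotient 10, remainder 0

[-2; 1, 3, 1, 17, 10]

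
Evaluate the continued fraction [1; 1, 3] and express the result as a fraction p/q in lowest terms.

Start with 3.
1 + 1/(3/1) = 1 + 1/3 = 4/3
1 + 1/(4/3) = 1 + 3/4 = 7/4

7/4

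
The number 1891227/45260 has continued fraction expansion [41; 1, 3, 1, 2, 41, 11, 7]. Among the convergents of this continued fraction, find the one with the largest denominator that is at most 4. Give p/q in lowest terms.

167/4

a_0 = 41: 41/1  (≤ bound)
a_1 = 1: 42/1  (≤ bound)
a_2 = 3: 167/4  (≤ bound)
a_3 = 1: 209/5  (> 4, stop)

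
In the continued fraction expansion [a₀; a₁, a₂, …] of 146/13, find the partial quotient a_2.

Run the Euclidean algorithm, recording each quotient:
⌊146/13⌋ = 11, remainder 3
⌊13/3⌋ = 4, remainder 1
⌊3/1⌋ = 3, remainder 0

3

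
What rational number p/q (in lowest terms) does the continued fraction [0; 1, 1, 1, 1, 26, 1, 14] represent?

a_0 = 0: 0/1
a_1 = 1: 1/1
a_2 = 1: 1/2
a_3 = 1: 2/3
a_4 = 1: 3/5
a_5 = 26: 80/133
a_6 = 1: 83/138
a_7 = 14: 1242/2065

1242/2065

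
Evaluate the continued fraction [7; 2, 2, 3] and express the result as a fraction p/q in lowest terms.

126/17

a_0 = 7: 7/1
a_1 = 2: 15/2
a_2 = 2: 37/5
a_3 = 3: 126/17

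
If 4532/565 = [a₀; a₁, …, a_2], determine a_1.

47

Repeatedly divide and take the remainder:
4532 = 8·565 + 12, so a_0 = 8
565 = 47·12 + 1, so a_1 = 47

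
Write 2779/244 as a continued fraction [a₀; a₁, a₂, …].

2779 ÷ 244 → quotient 11, remainder 95
244 ÷ 95 → quotient 2, remainder 54
95 ÷ 54 → quotient 1, remainder 41
54 ÷ 41 → quotient 1, remainder 13
41 ÷ 13 → quotient 3, remainder 2
13 ÷ 2 → quotient 6, remainder 1
2 ÷ 1 → quotient 2, remainder 0

[11; 2, 1, 1, 3, 6, 2]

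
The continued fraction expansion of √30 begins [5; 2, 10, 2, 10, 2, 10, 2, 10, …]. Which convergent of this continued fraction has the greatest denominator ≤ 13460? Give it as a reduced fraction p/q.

a_0 = 5: 5/1  (≤ bound)
a_1 = 2: 11/2  (≤ bound)
a_2 = 10: 115/21  (≤ bound)
a_3 = 2: 241/44  (≤ bound)
a_4 = 10: 2525/461  (≤ bound)
a_5 = 2: 5291/966  (≤ bound)
a_6 = 10: 55435/10121  (≤ bound)
a_7 = 2: 116161/21208  (> 13460, stop)

55435/10121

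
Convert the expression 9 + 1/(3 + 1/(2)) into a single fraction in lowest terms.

Build up convergents one term at a time:
a_0 = 9: 9/1
a_1 = 3: 28/3
a_2 = 2: 65/7

65/7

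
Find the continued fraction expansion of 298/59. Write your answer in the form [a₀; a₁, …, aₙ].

298 ÷ 59 → quotient 5, remainder 3
59 ÷ 3 → quotient 19, remainder 2
3 ÷ 2 → quotient 1, remainder 1
2 ÷ 1 → quotient 2, remainder 0

[5; 19, 1, 2]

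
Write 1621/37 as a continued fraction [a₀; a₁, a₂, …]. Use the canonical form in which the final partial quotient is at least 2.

[43; 1, 4, 3, 2]

1621 = 43·37 + 30, so a_0 = 43
37 = 1·30 + 7, so a_1 = 1
30 = 4·7 + 2, so a_2 = 4
7 = 3·2 + 1, so a_3 = 3
2 = 2·1 + 0, so a_4 = 2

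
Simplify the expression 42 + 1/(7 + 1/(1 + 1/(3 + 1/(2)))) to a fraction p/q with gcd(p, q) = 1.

2949/70

Build up convergents one term at a time:
a_0 = 42: 42/1
a_1 = 7: 295/7
a_2 = 1: 337/8
a_3 = 3: 1306/31
a_4 = 2: 2949/70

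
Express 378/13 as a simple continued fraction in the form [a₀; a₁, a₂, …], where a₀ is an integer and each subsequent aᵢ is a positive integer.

[29; 13]

378 = 29·13 + 1, so a_0 = 29
13 = 13·1 + 0, so a_1 = 13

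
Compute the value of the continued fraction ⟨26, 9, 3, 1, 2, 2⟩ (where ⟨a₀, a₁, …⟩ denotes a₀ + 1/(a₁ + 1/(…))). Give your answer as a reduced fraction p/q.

Collapse the nested fraction from the inside out:
Start with 2.
2 + 1/(2/1) = 2 + 1/2 = 5/2
1 + 1/(5/2) = 1 + 2/5 = 7/5
3 + 1/(7/5) = 3 + 5/7 = 26/7
9 + 1/(26/7) = 9 + 7/26 = 241/26
26 + 1/(241/26) = 26 + 26/241 = 6292/241

6292/241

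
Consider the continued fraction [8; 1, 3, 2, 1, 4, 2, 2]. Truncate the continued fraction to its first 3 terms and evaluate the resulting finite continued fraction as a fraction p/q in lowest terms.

35/4

Compute successive convergents:
a_0 = 8: 8/1
a_1 = 1: 9/1
a_2 = 3: 35/4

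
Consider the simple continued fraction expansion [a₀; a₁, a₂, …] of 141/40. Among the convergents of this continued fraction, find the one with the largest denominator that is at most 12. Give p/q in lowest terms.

a_0 = 3: 3/1  (≤ bound)
a_1 = 1: 4/1  (≤ bound)
a_2 = 1: 7/2  (≤ bound)
a_3 = 9: 67/19  (> 12, stop)

7/2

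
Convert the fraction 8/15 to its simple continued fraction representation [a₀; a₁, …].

[0; 1, 1, 7]

8 ÷ 15 → quotient 0, remainder 8
15 ÷ 8 → quotient 1, remainder 7
8 ÷ 7 → quotient 1, remainder 1
7 ÷ 1 → quotient 7, remainder 0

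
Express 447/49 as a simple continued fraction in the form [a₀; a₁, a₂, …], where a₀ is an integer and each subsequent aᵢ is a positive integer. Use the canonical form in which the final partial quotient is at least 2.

[9; 8, 6]

447 ÷ 49 → quotient 9, remainder 6
49 ÷ 6 → quotient 8, remainder 1
6 ÷ 1 → quotient 6, remainder 0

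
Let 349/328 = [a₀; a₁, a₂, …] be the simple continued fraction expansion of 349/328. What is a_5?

1

349 = 1·328 + 21, so a_0 = 1
328 = 15·21 + 13, so a_1 = 15
21 = 1·13 + 8, so a_2 = 1
13 = 1·8 + 5, so a_3 = 1
8 = 1·5 + 3, so a_4 = 1
5 = 1·3 + 2, so a_5 = 1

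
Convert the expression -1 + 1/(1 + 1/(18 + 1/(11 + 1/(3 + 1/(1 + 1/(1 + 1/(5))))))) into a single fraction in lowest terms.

a_0 = -1: -1/1
a_1 = 1: 0/1
a_2 = 18: -1/19
a_3 = 11: -11/210
a_4 = 3: -34/649
a_5 = 1: -45/859
a_6 = 1: -79/1508
a_7 = 5: -440/8399

-440/8399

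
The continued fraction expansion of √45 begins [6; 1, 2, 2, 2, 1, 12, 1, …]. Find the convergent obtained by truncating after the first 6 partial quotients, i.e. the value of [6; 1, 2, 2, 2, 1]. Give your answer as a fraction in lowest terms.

Start with 1.
2 + 1/(1/1) = 2 + 1/1 = 3/1
2 + 1/(3/1) = 2 + 1/3 = 7/3
2 + 1/(7/3) = 2 + 3/7 = 17/7
1 + 1/(17/7) = 1 + 7/17 = 24/17
6 + 1/(24/17) = 6 + 17/24 = 161/24

161/24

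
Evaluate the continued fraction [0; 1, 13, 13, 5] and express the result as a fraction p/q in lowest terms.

863/929

Collapse the nested fraction from the inside out:
Start with 5.
13 + 1/(5/1) = 13 + 1/5 = 66/5
13 + 1/(66/5) = 13 + 5/66 = 863/66
1 + 1/(863/66) = 1 + 66/863 = 929/863
0 + 1/(929/863) = 0 + 863/929 = 863/929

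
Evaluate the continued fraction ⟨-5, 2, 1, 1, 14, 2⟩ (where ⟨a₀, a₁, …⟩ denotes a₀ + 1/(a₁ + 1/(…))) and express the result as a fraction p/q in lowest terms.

-695/151

a_0 = -5: -5/1
a_1 = 2: -9/2
a_2 = 1: -14/3
a_3 = 1: -23/5
a_4 = 14: -336/73
a_5 = 2: -695/151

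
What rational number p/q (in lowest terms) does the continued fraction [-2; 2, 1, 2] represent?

-13/8

a_0 = -2: -2/1
a_1 = 2: -3/2
a_2 = 1: -5/3
a_3 = 2: -13/8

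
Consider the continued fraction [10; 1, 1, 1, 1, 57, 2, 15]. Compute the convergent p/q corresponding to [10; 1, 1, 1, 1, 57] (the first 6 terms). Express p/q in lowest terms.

3053/288

a_0 = 10: 10/1
a_1 = 1: 11/1
a_2 = 1: 21/2
a_3 = 1: 32/3
a_4 = 1: 53/5
a_5 = 57: 3053/288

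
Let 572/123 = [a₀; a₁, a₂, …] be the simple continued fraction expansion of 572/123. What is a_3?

572 ÷ 123 → quotient 4, remainder 80
123 ÷ 80 → quotient 1, remainder 43
80 ÷ 43 → quotient 1, remainder 37
43 ÷ 37 → quotient 1, remainder 6

1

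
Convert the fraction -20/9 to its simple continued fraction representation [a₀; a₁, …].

[-3; 1, 3, 2]

⌊-20/9⌋ = -3, remainder 7
⌊9/7⌋ = 1, remainder 2
⌊7/2⌋ = 3, remainder 1
⌊2/1⌋ = 2, remainder 0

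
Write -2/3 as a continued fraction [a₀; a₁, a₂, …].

-2 = -1·3 + 1, so a_0 = -1
3 = 3·1 + 0, so a_1 = 3

[-1; 3]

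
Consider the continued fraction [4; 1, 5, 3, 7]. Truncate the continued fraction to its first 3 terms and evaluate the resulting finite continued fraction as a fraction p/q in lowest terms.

29/6

Collapse the nested fraction from the inside out:
Start with 5.
1 + 1/(5/1) = 1 + 1/5 = 6/5
4 + 1/(6/5) = 4 + 5/6 = 29/6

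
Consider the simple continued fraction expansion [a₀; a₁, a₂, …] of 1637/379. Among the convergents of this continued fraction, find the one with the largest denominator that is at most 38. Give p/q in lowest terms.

108/25

a_0 = 4: 4/1  (≤ bound)
a_1 = 3: 13/3  (≤ bound)
a_2 = 7: 95/22  (≤ bound)
a_3 = 1: 108/25  (≤ bound)
a_4 = 1: 203/47  (> 38, stop)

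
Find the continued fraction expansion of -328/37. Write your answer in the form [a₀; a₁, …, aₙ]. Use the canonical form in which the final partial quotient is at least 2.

[-9; 7, 2, 2]

⌊-328/37⌋ = -9, remainder 5
⌊37/5⌋ = 7, remainder 2
⌊5/2⌋ = 2, remainder 1
⌊2/1⌋ = 2, remainder 0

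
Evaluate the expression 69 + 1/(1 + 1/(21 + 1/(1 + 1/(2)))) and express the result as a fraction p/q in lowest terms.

Build up convergents one term at a time:
a_0 = 69: 69/1
a_1 = 1: 70/1
a_2 = 21: 1539/22
a_3 = 1: 1609/23
a_4 = 2: 4757/68

4757/68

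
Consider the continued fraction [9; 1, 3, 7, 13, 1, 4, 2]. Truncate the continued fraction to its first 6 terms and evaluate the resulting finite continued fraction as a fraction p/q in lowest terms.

Start with 1.
13 + 1/(1/1) = 13 + 1/1 = 14/1
7 + 1/(14/1) = 7 + 1/14 = 99/14
3 + 1/(99/14) = 3 + 14/99 = 311/99
1 + 1/(311/99) = 1 + 99/311 = 410/311
9 + 1/(410/311) = 9 + 311/410 = 4001/410

4001/410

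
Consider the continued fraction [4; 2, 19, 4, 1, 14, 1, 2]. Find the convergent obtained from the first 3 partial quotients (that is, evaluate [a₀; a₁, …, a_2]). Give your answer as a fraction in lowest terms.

Collapse the nested fraction from the inside out:
Start with 19.
2 + 1/(19/1) = 2 + 1/19 = 39/19
4 + 1/(39/19) = 4 + 19/39 = 175/39

175/39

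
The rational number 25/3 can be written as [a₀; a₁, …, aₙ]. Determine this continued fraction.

[8; 3]

⌊25/3⌋ = 8, remainder 1
⌊3/1⌋ = 3, remainder 0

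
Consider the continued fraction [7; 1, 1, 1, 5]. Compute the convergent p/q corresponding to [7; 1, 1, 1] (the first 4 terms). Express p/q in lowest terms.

Start with 1.
1 + 1/(1/1) = 1 + 1/1 = 2/1
1 + 1/(2/1) = 1 + 1/2 = 3/2
7 + 1/(3/2) = 7 + 2/3 = 23/3

23/3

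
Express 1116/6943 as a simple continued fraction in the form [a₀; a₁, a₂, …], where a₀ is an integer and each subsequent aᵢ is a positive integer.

[0; 6, 4, 1, 1, 13, 4, 2]

1116 = 0·6943 + 1116, so a_0 = 0
6943 = 6·1116 + 247, so a_1 = 6
1116 = 4·247 + 128, so a_2 = 4
247 = 1·128 + 119, so a_3 = 1
128 = 1·119 + 9, so a_4 = 1
119 = 13·9 + 2, so a_5 = 13
9 = 4·2 + 1, so a_6 = 4
2 = 2·1 + 0, so a_7 = 2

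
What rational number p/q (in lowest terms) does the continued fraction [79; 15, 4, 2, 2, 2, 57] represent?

3663429/46334

Compute successive convergents:
a_0 = 79: 79/1
a_1 = 15: 1186/15
a_2 = 4: 4823/61
a_3 = 2: 10832/137
a_4 = 2: 26487/335
a_5 = 2: 63806/807
a_6 = 57: 3663429/46334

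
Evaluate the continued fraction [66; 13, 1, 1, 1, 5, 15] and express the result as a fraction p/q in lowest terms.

a_0 = 66: 66/1
a_1 = 13: 859/13
a_2 = 1: 925/14
a_3 = 1: 1784/27
a_4 = 1: 2709/41
a_5 = 5: 15329/232
a_6 = 15: 232644/3521

232644/3521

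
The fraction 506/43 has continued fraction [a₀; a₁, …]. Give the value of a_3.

3

506 = 11·43 + 33, so a_0 = 11
43 = 1·33 + 10, so a_1 = 1
33 = 3·10 + 3, so a_2 = 3
10 = 3·3 + 1, so a_3 = 3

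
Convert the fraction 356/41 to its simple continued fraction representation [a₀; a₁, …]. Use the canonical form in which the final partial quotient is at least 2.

[8; 1, 2, 6, 2]

Run the Euclidean algorithm, recording each quotient:
356 = 8·41 + 28, so a_0 = 8
41 = 1·28 + 13, so a_1 = 1
28 = 2·13 + 2, so a_2 = 2
13 = 6·2 + 1, so a_3 = 6
2 = 2·1 + 0, so a_4 = 2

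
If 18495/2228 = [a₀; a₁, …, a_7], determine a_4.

Apply division with remainder until the remainder is 0:
18495 ÷ 2228 → quotient 8, remainder 671
2228 ÷ 671 → quotient 3, remainder 215
671 ÷ 215 → quotient 3, remainder 26
215 ÷ 26 → quotient 8, remainder 7
26 ÷ 7 → quotient 3, remainder 5

3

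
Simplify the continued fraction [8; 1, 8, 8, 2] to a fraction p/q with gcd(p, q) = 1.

1378/155

Build up convergents one term at a time:
a_0 = 8: 8/1
a_1 = 1: 9/1
a_2 = 8: 80/9
a_3 = 8: 649/73
a_4 = 2: 1378/155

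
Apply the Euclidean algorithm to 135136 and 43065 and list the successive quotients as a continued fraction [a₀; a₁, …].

Run the Euclidean algorithm, recording each quotient:
135136 = 3·43065 + 5941, so a_0 = 3
43065 = 7·5941 + 1478, so a_1 = 7
5941 = 4·1478 + 29, so a_2 = 4
1478 = 50·29 + 28, so a_3 = 50
29 = 1·28 + 1, so a_4 = 1
28 = 28·1 + 0, so a_5 = 28

[3; 7, 4, 50, 1, 28]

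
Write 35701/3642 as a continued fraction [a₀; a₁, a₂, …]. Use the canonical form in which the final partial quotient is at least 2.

35701 = 9·3642 + 2923, so a_0 = 9
3642 = 1·2923 + 719, so a_1 = 1
2923 = 4·719 + 47, so a_2 = 4
719 = 15·47 + 14, so a_3 = 15
47 = 3·14 + 5, so a_4 = 3
14 = 2·5 + 4, so a_5 = 2
5 = 1·4 + 1, so a_6 = 1
4 = 4·1 + 0, so a_7 = 4

[9; 1, 4, 15, 3, 2, 1, 4]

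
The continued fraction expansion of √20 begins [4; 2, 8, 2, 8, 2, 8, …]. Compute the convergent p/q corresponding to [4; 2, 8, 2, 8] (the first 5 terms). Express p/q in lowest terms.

Build up convergents one term at a time:
a_0 = 4: 4/1
a_1 = 2: 9/2
a_2 = 8: 76/17
a_3 = 2: 161/36
a_4 = 8: 1364/305

1364/305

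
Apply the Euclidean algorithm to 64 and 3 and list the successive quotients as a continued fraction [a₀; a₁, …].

[21; 3]

⌊64/3⌋ = 21, remainder 1
⌊3/1⌋ = 3, remainder 0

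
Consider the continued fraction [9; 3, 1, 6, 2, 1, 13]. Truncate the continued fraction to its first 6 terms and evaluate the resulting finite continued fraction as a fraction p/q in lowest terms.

787/85

Build up convergents one term at a time:
a_0 = 9: 9/1
a_1 = 3: 28/3
a_2 = 1: 37/4
a_3 = 6: 250/27
a_4 = 2: 537/58
a_5 = 1: 787/85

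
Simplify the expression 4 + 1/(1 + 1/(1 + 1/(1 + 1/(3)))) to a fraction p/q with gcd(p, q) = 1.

51/11

Work from the innermost term outward:
Start with 3.
1 + 1/(3/1) = 1 + 1/3 = 4/3
1 + 1/(4/3) = 1 + 3/4 = 7/4
1 + 1/(7/4) = 1 + 4/7 = 11/7
4 + 1/(11/7) = 4 + 7/11 = 51/11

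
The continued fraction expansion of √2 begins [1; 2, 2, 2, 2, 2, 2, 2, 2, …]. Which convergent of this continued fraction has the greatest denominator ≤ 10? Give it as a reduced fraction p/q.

7/5

a_0 = 1: 1/1  (≤ bound)
a_1 = 2: 3/2  (≤ bound)
a_2 = 2: 7/5  (≤ bound)
a_3 = 2: 17/12  (> 10, stop)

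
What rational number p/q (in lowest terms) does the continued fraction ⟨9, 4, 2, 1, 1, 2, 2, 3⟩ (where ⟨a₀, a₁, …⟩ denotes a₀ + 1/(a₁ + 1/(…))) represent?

4291/465

a_0 = 9: 9/1
a_1 = 4: 37/4
a_2 = 2: 83/9
a_3 = 1: 120/13
a_4 = 1: 203/22
a_5 = 2: 526/57
a_6 = 2: 1255/136
a_7 = 3: 4291/465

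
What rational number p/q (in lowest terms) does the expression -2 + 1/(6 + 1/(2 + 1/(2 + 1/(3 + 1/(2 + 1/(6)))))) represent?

-2967/1609

Start with 6.
2 + 1/(6/1) = 2 + 1/6 = 13/6
3 + 1/(13/6) = 3 + 6/13 = 45/13
2 + 1/(45/13) = 2 + 13/45 = 103/45
2 + 1/(103/45) = 2 + 45/103 = 251/103
6 + 1/(251/103) = 6 + 103/251 = 1609/251
-2 + 1/(1609/251) = -2 + 251/1609 = -2967/1609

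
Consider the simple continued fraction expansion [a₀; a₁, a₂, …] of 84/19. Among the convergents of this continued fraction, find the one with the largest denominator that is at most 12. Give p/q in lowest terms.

31/7

a_0 = 4: 4/1  (≤ bound)
a_1 = 2: 9/2  (≤ bound)
a_2 = 2: 22/5  (≤ bound)
a_3 = 1: 31/7  (≤ bound)
a_4 = 2: 84/19  (> 12, stop)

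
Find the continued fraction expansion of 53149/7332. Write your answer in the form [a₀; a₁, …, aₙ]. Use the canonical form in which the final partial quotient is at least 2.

[7; 4, 57, 32]

53149 = 7·7332 + 1825, so a_0 = 7
7332 = 4·1825 + 32, so a_1 = 4
1825 = 57·32 + 1, so a_2 = 57
32 = 32·1 + 0, so a_3 = 32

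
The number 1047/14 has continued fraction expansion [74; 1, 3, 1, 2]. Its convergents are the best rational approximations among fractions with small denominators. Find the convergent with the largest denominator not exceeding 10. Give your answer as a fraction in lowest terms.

a_0 = 74: 74/1  (≤ bound)
a_1 = 1: 75/1  (≤ bound)
a_2 = 3: 299/4  (≤ bound)
a_3 = 1: 374/5  (≤ bound)
a_4 = 2: 1047/14  (> 10, stop)

374/5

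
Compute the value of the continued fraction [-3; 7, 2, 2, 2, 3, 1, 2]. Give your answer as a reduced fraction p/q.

Start with 2.
1 + 1/(2/1) = 1 + 1/2 = 3/2
3 + 1/(3/2) = 3 + 2/3 = 11/3
2 + 1/(11/3) = 2 + 3/11 = 25/11
2 + 1/(25/11) = 2 + 11/25 = 61/25
2 + 1/(61/25) = 2 + 25/61 = 147/61
7 + 1/(147/61) = 7 + 61/147 = 1090/147
-3 + 1/(1090/147) = -3 + 147/1090 = -3123/1090

-3123/1090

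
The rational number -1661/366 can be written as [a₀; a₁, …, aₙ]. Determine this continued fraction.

[-5; 2, 6, 28]

Repeatedly divide and take the remainder:
⌊-1661/366⌋ = -5, remainder 169
⌊366/169⌋ = 2, remainder 28
⌊169/28⌋ = 6, remainder 1
⌊28/1⌋ = 28, remainder 0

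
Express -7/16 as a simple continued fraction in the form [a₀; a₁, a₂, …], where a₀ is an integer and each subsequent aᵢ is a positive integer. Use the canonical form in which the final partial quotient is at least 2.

[-1; 1, 1, 3, 2]

Run the Euclidean algorithm, recording each quotient:
-7 = -1·16 + 9, so a_0 = -1
16 = 1·9 + 7, so a_1 = 1
9 = 1·7 + 2, so a_2 = 1
7 = 3·2 + 1, so a_3 = 3
2 = 2·1 + 0, so a_4 = 2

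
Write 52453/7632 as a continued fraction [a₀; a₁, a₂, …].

52453 ÷ 7632 → quotient 6, remainder 6661
7632 ÷ 6661 → quotient 1, remainder 971
6661 ÷ 971 → quotient 6, remainder 835
971 ÷ 835 → quotient 1, remainder 136
835 ÷ 136 → quotient 6, remainder 19
136 ÷ 19 → quotient 7, remainder 3
19 ÷ 3 → quotient 6, remainder 1
3 ÷ 1 → quotient 3, remainder 0

[6; 1, 6, 1, 6, 7, 6, 3]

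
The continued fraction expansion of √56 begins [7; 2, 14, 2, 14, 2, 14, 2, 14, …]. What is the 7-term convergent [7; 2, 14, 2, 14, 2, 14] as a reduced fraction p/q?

194873/26041

Use the convergent recurrence hₖ = aₖ·hₖ₋₁ + hₖ₋₂ (and likewise for the denominators kₖ):
a_0 = 7: 7/1
a_1 = 2: 15/2
a_2 = 14: 217/29
a_3 = 2: 449/60
a_4 = 14: 6503/869
a_5 = 2: 13455/1798
a_6 = 14: 194873/26041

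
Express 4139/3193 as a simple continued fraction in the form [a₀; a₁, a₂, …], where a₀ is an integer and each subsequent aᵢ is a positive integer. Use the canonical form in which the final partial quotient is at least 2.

⌊4139/3193⌋ = 1, remainder 946
⌊3193/946⌋ = 3, remainder 355
⌊946/355⌋ = 2, remainder 236
⌊355/236⌋ = 1, remainder 119
⌊236/119⌋ = 1, remainder 117
⌊119/117⌋ = 1, remainder 2
⌊117/2⌋ = 58, remainder 1
⌊2/1⌋ = 2, remainder 0

[1; 3, 2, 1, 1, 1, 58, 2]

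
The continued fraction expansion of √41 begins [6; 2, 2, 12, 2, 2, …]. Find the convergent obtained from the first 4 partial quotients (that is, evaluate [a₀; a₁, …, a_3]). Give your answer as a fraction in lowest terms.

Start with 12.
2 + 1/(12/1) = 2 + 1/12 = 25/12
2 + 1/(25/12) = 2 + 12/25 = 62/25
6 + 1/(62/25) = 6 + 25/62 = 397/62

397/62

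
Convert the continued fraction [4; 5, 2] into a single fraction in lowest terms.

Use the convergent recurrence hₖ = aₖ·hₖ₋₁ + hₖ₋₂ (and likewise for the denominators kₖ):
a_0 = 4: 4/1
a_1 = 5: 21/5
a_2 = 2: 46/11

46/11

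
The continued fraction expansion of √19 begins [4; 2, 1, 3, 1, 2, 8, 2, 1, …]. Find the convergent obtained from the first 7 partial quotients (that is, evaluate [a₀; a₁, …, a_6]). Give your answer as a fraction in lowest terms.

1421/326

Work from the innermost term outward:
Start with 8.
2 + 1/(8/1) = 2 + 1/8 = 17/8
1 + 1/(17/8) = 1 + 8/17 = 25/17
3 + 1/(25/17) = 3 + 17/25 = 92/25
1 + 1/(92/25) = 1 + 25/92 = 117/92
2 + 1/(117/92) = 2 + 92/117 = 326/117
4 + 1/(326/117) = 4 + 117/326 = 1421/326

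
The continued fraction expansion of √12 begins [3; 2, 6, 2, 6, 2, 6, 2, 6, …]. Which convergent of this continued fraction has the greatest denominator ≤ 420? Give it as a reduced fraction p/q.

List convergents until the denominator exceeds the bound:
a_0 = 3: 3/1  (≤ bound)
a_1 = 2: 7/2  (≤ bound)
a_2 = 6: 45/13  (≤ bound)
a_3 = 2: 97/28  (≤ bound)
a_4 = 6: 627/181  (≤ bound)
a_5 = 2: 1351/390  (≤ bound)
a_6 = 6: 8733/2521  (> 420, stop)

1351/390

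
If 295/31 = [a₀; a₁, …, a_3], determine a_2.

1

295 = 9·31 + 16, so a_0 = 9
31 = 1·16 + 15, so a_1 = 1
16 = 1·15 + 1, so a_2 = 1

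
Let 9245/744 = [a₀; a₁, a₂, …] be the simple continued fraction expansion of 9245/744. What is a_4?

7

Run the Euclidean algorithm, recording each quotient:
9245 = 12·744 + 317, so a_0 = 12
744 = 2·317 + 110, so a_1 = 2
317 = 2·110 + 97, so a_2 = 2
110 = 1·97 + 13, so a_3 = 1
97 = 7·13 + 6, so a_4 = 7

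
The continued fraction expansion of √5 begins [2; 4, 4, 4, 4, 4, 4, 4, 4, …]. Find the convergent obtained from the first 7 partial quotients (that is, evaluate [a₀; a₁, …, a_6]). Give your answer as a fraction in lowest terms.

Work from the innermost term outward:
Start with 4.
4 + 1/(4/1) = 4 + 1/4 = 17/4
4 + 1/(17/4) = 4 + 4/17 = 72/17
4 + 1/(72/17) = 4 + 17/72 = 305/72
4 + 1/(305/72) = 4 + 72/305 = 1292/305
4 + 1/(1292/305) = 4 + 305/1292 = 5473/1292
2 + 1/(5473/1292) = 2 + 1292/5473 = 12238/5473

12238/5473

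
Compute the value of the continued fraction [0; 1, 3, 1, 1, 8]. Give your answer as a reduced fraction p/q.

Start with 8.
1 + 1/(8/1) = 1 + 1/8 = 9/8
1 + 1/(9/8) = 1 + 8/9 = 17/9
3 + 1/(17/9) = 3 + 9/17 = 60/17
1 + 1/(60/17) = 1 + 17/60 = 77/60
0 + 1/(77/60) = 0 + 60/77 = 60/77

60/77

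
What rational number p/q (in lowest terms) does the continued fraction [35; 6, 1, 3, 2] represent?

Start with 2.
3 + 1/(2/1) = 3 + 1/2 = 7/2
1 + 1/(7/2) = 1 + 2/7 = 9/7
6 + 1/(9/7) = 6 + 7/9 = 61/9
35 + 1/(61/9) = 35 + 9/61 = 2144/61

2144/61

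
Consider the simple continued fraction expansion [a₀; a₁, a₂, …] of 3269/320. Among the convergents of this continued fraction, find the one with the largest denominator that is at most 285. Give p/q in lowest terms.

List convergents until the denominator exceeds the bound:
a_0 = 10: 10/1  (≤ bound)
a_1 = 4: 41/4  (≤ bound)
a_2 = 1: 51/5  (≤ bound)
a_3 = 1: 92/9  (≤ bound)
a_4 = 1: 143/14  (≤ bound)
a_5 = 3: 521/51  (≤ bound)
a_6 = 6: 3269/320  (> 285, stop)

521/51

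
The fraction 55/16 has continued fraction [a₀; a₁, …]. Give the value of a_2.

3

55 ÷ 16 → quotient 3, remainder 7
16 ÷ 7 → quotient 2, remainder 2
7 ÷ 2 → quotient 3, remainder 1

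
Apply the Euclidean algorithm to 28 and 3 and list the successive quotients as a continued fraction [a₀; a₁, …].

28 ÷ 3 → quotient 9, remainder 1
3 ÷ 1 → quotient 3, remainder 0

[9; 3]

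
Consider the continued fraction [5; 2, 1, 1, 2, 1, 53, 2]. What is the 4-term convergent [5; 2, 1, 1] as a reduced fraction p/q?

27/5

Start with 1.
1 + 1/(1/1) = 1 + 1/1 = 2/1
2 + 1/(2/1) = 2 + 1/2 = 5/2
5 + 1/(5/2) = 5 + 2/5 = 27/5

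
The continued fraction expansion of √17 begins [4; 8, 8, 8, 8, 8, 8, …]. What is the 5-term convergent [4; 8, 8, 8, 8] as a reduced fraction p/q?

17684/4289

Start with 8.
8 + 1/(8/1) = 8 + 1/8 = 65/8
8 + 1/(65/8) = 8 + 8/65 = 528/65
8 + 1/(528/65) = 8 + 65/528 = 4289/528
4 + 1/(4289/528) = 4 + 528/4289 = 17684/4289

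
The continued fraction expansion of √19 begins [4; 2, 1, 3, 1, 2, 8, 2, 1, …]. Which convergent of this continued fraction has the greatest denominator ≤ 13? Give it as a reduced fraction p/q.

48/11

List convergents until the denominator exceeds the bound:
a_0 = 4: 4/1  (≤ bound)
a_1 = 2: 9/2  (≤ bound)
a_2 = 1: 13/3  (≤ bound)
a_3 = 3: 48/11  (≤ bound)
a_4 = 1: 61/14  (> 13, stop)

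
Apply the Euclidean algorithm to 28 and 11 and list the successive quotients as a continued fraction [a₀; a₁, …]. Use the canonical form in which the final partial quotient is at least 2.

[2; 1, 1, 5]

Run the Euclidean algorithm, recording each quotient:
28 ÷ 11 → quotient 2, remainder 6
11 ÷ 6 → quotient 1, remainder 5
6 ÷ 5 → quotient 1, remainder 1
5 ÷ 1 → quotient 5, remainder 0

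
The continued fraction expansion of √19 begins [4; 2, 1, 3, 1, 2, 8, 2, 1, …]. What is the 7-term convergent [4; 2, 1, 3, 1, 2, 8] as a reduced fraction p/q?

Start with 8.
2 + 1/(8/1) = 2 + 1/8 = 17/8
1 + 1/(17/8) = 1 + 8/17 = 25/17
3 + 1/(25/17) = 3 + 17/25 = 92/25
1 + 1/(92/25) = 1 + 25/92 = 117/92
2 + 1/(117/92) = 2 + 92/117 = 326/117
4 + 1/(326/117) = 4 + 117/326 = 1421/326

1421/326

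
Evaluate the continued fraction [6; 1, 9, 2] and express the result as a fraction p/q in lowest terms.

Start with 2.
9 + 1/(2/1) = 9 + 1/2 = 19/2
1 + 1/(19/2) = 1 + 2/19 = 21/19
6 + 1/(21/19) = 6 + 19/21 = 145/21

145/21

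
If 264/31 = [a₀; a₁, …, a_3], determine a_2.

1

264 = 8·31 + 16, so a_0 = 8
31 = 1·16 + 15, so a_1 = 1
16 = 1·15 + 1, so a_2 = 1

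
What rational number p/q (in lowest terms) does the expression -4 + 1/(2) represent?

-7/2

Start with 2.
-4 + 1/(2/1) = -4 + 1/2 = -7/2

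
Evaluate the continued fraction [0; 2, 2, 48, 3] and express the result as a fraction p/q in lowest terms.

Collapse the nested fraction from the inside out:
Start with 3.
48 + 1/(3/1) = 48 + 1/3 = 145/3
2 + 1/(145/3) = 2 + 3/145 = 293/145
2 + 1/(293/145) = 2 + 145/293 = 731/293
0 + 1/(731/293) = 0 + 293/731 = 293/731

293/731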